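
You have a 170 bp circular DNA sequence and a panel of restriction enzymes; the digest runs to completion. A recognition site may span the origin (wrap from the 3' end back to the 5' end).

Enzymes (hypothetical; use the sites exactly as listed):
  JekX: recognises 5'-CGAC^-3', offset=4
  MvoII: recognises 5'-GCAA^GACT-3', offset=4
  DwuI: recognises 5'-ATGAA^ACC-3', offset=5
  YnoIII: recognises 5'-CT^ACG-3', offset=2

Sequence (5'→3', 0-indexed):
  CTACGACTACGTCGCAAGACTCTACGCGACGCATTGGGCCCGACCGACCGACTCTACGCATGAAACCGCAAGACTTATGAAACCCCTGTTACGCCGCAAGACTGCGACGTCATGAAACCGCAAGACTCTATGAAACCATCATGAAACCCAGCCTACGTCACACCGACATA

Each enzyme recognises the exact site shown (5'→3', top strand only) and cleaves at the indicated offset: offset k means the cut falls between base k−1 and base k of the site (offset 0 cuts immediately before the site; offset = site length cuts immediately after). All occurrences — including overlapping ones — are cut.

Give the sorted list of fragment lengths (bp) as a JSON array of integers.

Per-enzyme occurrences:
  JekX CGAC/4: at [3, 26, 40, 44, 48, 104, 163] ⇒ [7, 30, 44, 48, 52, 108, 167]
  MvoII GCAAGACT/4: at [13, 67, 95, 119] ⇒ [17, 71, 99, 123]
  DwuI ATGAAACC/5: at [59, 76, 111, 129, 140] ⇒ [64, 81, 116, 134, 145]
  YnoIII CTACG/2: at [0, 6, 21, 53, 152] ⇒ [2, 8, 23, 55, 154]

Pooled cuts: [2, 7, 8, 17, 23, 30, 44, 48, 52, 55, 64, 71, 81, 99, 108, 116, 123, 134, 145, 154, 167]

Fragments:
  2→7: 5 bp
  7→8: 1 bp
  8→17: 9 bp
  17→23: 6 bp
  23→30: 7 bp
  30→44: 14 bp
  44→48: 4 bp
  48→52: 4 bp
  52→55: 3 bp
  55→64: 9 bp
  64→71: 7 bp
  71→81: 10 bp
  81→99: 18 bp
  99→108: 9 bp
  108→116: 8 bp
  116→123: 7 bp
  123→134: 11 bp
  134→145: 11 bp
  145→154: 9 bp
  154→167: 13 bp
  167→2 (wrap): 170-167+2 = 5 bp

[1,3,4,4,5,5,6,7,7,7,8,9,9,9,9,10,11,11,13,14,18]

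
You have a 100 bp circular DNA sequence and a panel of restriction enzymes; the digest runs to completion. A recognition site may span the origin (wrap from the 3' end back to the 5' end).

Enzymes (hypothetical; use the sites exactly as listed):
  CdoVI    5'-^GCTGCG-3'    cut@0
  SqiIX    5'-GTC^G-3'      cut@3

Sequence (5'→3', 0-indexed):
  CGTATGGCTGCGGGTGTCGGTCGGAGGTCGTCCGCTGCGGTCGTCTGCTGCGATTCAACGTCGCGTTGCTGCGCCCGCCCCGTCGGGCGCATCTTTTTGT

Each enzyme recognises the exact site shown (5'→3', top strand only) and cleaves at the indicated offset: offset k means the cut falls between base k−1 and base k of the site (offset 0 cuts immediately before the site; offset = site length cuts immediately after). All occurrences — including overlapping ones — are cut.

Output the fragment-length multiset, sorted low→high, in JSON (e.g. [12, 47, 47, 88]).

[4,4,4,5,5,7,9,12,16,17,17]

Scan for sites:
  CdoVI (GCTGCG, off=0): starts [6, 33, 46, 67] → cuts [6, 33, 46, 67]
  SqiIX (GTCG, off=3): starts [15, 19, 26, 39, 59, 81, 98] → cuts [1, 18, 22, 29, 42, 62, 84]

All cut coordinates (distinct, sorted): [1, 6, 18, 22, 29, 33, 42, 46, 62, 67, 84]

Fragments:
  1→6: 5 bp
  6→18: 12 bp
  18→22: 4 bp
  22→29: 7 bp
  29→33: 4 bp
  33→42: 9 bp
  42→46: 4 bp
  46→62: 16 bp
  62→67: 5 bp
  67→84: 17 bp
  84→1 (wrap): 100-84+1 = 17 bp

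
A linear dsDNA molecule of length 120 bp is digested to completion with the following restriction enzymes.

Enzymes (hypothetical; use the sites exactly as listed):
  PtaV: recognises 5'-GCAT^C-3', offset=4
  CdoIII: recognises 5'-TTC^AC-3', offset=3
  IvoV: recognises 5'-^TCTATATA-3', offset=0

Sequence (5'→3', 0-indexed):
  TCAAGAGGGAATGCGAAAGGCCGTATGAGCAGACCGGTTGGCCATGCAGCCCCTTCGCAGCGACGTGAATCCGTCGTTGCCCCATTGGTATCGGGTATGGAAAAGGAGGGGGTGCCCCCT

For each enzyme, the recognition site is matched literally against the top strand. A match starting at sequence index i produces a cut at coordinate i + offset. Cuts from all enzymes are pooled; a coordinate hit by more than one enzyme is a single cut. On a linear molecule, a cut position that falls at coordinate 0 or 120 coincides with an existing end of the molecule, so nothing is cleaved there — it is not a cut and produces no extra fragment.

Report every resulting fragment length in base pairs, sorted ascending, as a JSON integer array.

Per-enzyme occurrences:
  PtaV (GCATC, off=4): no sites
  CdoIII (TTCAC, off=3): no sites
  IvoV (TCTATATA, off=0): no sites

All cut coordinates (distinct, sorted): ∅

Fragment lengths:
  no cuts → one linear fragment of 120 bp

[120]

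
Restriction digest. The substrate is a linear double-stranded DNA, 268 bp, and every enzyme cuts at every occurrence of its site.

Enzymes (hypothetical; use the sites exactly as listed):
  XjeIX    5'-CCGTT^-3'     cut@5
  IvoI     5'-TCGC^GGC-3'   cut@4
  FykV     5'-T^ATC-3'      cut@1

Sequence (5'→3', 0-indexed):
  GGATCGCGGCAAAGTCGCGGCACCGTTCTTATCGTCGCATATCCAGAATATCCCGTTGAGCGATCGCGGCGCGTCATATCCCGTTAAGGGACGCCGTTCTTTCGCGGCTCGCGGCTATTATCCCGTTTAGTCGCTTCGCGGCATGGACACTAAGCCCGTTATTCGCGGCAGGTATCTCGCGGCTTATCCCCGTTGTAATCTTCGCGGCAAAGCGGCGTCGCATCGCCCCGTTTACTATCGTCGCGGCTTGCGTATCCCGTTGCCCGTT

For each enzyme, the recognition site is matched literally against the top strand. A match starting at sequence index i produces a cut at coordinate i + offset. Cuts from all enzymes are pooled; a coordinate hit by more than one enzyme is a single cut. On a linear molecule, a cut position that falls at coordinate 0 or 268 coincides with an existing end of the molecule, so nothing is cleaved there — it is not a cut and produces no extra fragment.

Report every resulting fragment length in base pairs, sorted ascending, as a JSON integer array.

[3,4,5,6,7,7,7,7,7,7,7,8,8,8,8,8,9,9,9,9,10,10,10,11,11,12,13,21,27]

Scan for sites:
  XjeIX CCGTT/5: at [22, 52, 80, 93, 122, 155, 189, 227, 256, 263] ⇒ [27, 57, 85, 98, 127, 160, 194, 232, 261] (position 268 is a terminus of the linear molecule — no cut)
  IvoI TCGCGGC/4: at [3, 14, 63, 101, 108, 135, 162, 176, 201, 240] ⇒ [7, 18, 67, 105, 112, 139, 166, 180, 205, 244]
  FykV TATC/1: at [29, 39, 48, 76, 118, 172, 184, 235, 252] ⇒ [30, 40, 49, 77, 119, 173, 185, 236, 253]

All cut coordinates (distinct, sorted): [7, 18, 27, 30, 40, 49, 57, 67, 77, 85, 98, 105, 112, 119, 127, 139, 160, 166, 173, 180, 185, 194, 205, 232, 236, 244, 253, 261]

Fragments:
  [0,7): 7 bp
  [7,18): 11 bp
  [18,27): 9 bp
  [27,30): 3 bp
  [30,40): 10 bp
  [40,49): 9 bp
  [49,57): 8 bp
  [57,67): 10 bp
  [67,77): 10 bp
  [77,85): 8 bp
  [85,98): 13 bp
  [98,105): 7 bp
  [105,112): 7 bp
  [112,119): 7 bp
  [119,127): 8 bp
  [127,139): 12 bp
  [139,160): 21 bp
  [160,166): 6 bp
  [166,173): 7 bp
  [173,180): 7 bp
  [180,185): 5 bp
  [185,194): 9 bp
  [194,205): 11 bp
  [205,232): 27 bp
  [232,236): 4 bp
  [236,244): 8 bp
  [244,253): 9 bp
  [253,261): 8 bp
  [261,268): 7 bp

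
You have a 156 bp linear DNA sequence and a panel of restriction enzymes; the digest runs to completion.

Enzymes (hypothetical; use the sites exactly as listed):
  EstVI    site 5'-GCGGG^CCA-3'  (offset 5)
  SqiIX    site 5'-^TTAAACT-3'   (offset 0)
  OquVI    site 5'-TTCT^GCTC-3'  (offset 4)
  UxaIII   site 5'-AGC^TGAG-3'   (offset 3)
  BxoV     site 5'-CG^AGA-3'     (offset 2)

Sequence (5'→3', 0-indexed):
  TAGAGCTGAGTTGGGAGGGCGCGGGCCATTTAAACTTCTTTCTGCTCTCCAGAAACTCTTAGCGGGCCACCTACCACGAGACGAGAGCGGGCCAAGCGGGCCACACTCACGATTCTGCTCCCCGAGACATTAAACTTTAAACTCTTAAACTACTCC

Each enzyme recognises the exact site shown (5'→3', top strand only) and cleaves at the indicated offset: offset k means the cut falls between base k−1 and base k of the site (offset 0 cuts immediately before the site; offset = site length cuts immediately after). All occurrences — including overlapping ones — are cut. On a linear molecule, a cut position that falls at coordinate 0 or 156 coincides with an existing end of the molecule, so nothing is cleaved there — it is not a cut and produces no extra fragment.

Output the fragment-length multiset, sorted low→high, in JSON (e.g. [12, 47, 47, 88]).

[4,5,5,6,7,8,8,8,9,12,12,14,16,19,23]

Scan for sites:
  EstVI GCGGGCCA/5: at [20, 61, 86, 95] ⇒ [25, 66, 91, 100]
  SqiIX TTAAACT/0: at [29, 129, 136, 144] ⇒ [29, 129, 136, 144]
  OquVI TTCTGCTC/4: at [39, 112] ⇒ [43, 116]
  UxaIII AGCTGAG/3: at [3] ⇒ [6]
  BxoV CGAGA/2: at [76, 81, 122] ⇒ [78, 83, 124]

Pooled cuts: [6, 25, 29, 43, 66, 78, 83, 91, 100, 116, 124, 129, 136, 144]

Fragment lengths:
  [0,6): 6 bp
  [6,25): 19 bp
  [25,29): 4 bp
  [29,43): 14 bp
  [43,66): 23 bp
  [66,78): 12 bp
  [78,83): 5 bp
  [83,91): 8 bp
  [91,100): 9 bp
  [100,116): 16 bp
  [116,124): 8 bp
  [124,129): 5 bp
  [129,136): 7 bp
  [136,144): 8 bp
  [144,156): 12 bp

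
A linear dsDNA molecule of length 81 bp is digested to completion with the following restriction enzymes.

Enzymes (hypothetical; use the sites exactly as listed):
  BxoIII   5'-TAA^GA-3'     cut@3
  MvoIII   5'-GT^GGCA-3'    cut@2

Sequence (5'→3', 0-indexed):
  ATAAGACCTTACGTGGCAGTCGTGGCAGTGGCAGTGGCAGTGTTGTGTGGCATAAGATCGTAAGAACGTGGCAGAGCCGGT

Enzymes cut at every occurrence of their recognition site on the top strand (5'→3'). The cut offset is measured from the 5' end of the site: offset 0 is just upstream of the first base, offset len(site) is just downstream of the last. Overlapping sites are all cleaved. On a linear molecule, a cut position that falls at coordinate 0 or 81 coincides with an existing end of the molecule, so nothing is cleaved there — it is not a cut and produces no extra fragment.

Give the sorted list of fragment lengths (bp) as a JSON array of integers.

[4,6,6,6,7,8,9,10,12,13]

Scan for sites:
  BxoIII (TAAGA, off=3): starts [1, 52, 60] → cuts [4, 55, 63]
  MvoIII (GTGGCA, off=2): starts [12, 21, 27, 33, 46, 67] → cuts [14, 23, 29, 35, 48, 69]

Pooled cuts: [4, 14, 23, 29, 35, 48, 55, 63, 69]

Fragment lengths:
  [0,4): 4 bp
  [4,14): 10 bp
  [14,23): 9 bp
  [23,29): 6 bp
  [29,35): 6 bp
  [35,48): 13 bp
  [48,55): 7 bp
  [55,63): 8 bp
  [63,69): 6 bp
  [69,81): 12 bp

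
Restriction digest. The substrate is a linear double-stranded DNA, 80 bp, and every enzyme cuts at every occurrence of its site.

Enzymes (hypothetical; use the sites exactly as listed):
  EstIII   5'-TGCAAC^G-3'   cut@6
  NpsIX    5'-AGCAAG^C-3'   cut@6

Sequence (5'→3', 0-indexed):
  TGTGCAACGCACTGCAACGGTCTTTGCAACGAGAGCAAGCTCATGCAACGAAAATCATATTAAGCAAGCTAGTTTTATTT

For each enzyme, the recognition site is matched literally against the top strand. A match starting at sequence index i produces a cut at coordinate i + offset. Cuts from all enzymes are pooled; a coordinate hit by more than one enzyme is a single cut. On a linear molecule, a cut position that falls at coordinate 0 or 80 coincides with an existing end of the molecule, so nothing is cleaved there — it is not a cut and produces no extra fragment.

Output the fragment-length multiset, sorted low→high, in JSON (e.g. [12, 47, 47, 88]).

[8,9,10,10,12,12,19]

Per-enzyme occurrences:
  EstIII TGCAACG/6: at [2, 12, 24, 43] ⇒ [8, 18, 30, 49]
  NpsIX AGCAAGC/6: at [33, 62] ⇒ [39, 68]

All cut coordinates (distinct, sorted): [8, 18, 30, 39, 49, 68]

Fragment lengths:
  [0,8): 8 bp
  [8,18): 10 bp
  [18,30): 12 bp
  [30,39): 9 bp
  [39,49): 10 bp
  [49,68): 19 bp
  [68,80): 12 bp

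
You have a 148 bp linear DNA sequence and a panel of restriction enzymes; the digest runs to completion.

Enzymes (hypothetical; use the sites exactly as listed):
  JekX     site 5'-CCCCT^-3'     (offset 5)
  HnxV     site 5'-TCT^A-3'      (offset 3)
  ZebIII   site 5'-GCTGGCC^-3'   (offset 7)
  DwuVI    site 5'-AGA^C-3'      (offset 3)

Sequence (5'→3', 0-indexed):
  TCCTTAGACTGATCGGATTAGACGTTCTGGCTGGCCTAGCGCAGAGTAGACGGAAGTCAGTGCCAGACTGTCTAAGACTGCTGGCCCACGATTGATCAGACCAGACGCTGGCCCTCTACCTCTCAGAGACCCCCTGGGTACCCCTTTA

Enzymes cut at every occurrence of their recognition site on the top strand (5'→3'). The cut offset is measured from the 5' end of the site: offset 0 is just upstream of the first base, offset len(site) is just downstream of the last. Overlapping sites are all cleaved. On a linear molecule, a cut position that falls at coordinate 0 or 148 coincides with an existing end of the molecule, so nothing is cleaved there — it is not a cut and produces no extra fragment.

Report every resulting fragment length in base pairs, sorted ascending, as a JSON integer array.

[3,4,4,5,6,6,8,8,9,10,12,14,14,14,14,17]

Scan for sites:
  JekX (CCCCT, off=5): starts [130, 140] → cuts [135, 145]
  HnxV (TCTA, off=3): starts [70, 114] → cuts [73, 117]
  ZebIII (GCTGGCC, off=7): starts [29, 79, 106] → cuts [36, 86, 113]
  DwuVI (AGAC, off=3): starts [5, 19, 47, 64, 74, 97, 102, 126] → cuts [8, 22, 50, 67, 77, 100, 105, 129]

Pooled cuts: [8, 22, 36, 50, 67, 73, 77, 86, 100, 105, 113, 117, 129, 135, 145]

Fragment lengths:
  [0,8): 8 bp
  [8,22): 14 bp
  [22,36): 14 bp
  [36,50): 14 bp
  [50,67): 17 bp
  [67,73): 6 bp
  [73,77): 4 bp
  [77,86): 9 bp
  [86,100): 14 bp
  [100,105): 5 bp
  [105,113): 8 bp
  [113,117): 4 bp
  [117,129): 12 bp
  [129,135): 6 bp
  [135,145): 10 bp
  [145,148): 3 bp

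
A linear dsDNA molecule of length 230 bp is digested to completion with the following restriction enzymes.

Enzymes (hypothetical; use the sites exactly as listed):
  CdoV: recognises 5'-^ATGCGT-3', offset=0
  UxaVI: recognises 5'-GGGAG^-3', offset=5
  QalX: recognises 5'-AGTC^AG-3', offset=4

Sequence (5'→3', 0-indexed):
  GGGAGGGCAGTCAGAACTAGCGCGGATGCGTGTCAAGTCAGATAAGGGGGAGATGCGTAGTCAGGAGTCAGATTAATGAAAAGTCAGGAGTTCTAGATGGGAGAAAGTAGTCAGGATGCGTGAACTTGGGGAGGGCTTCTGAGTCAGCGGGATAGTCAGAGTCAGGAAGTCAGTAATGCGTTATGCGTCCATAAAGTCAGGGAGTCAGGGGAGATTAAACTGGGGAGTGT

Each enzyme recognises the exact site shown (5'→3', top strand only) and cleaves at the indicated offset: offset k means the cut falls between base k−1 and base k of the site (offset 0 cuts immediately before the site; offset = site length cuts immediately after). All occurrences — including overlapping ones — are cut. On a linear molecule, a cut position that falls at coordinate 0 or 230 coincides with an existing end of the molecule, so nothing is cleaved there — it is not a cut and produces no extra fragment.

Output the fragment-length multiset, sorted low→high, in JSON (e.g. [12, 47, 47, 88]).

[2,3,3,4,5,6,6,7,7,7,7,8,9,10,12,12,13,13,14,14,16,16,18,18]

Scan for sites:
  CdoV ATGCGT/0: at [25, 52, 115, 175, 182] ⇒ [25, 52, 115, 175, 182]
  UxaVI GGGAG/5: at [0, 47, 98, 128, 199, 208, 222] ⇒ [5, 52, 103, 133, 204, 213, 227]
  QalX AGTCAG/4: at [8, 35, 58, 65, 81, 108, 141, 153, 159, 167, 194, 202] ⇒ [12, 39, 62, 69, 85, 112, 145, 157, 163, 171, 198, 206]

All cut coordinates (distinct, sorted): [5, 12, 25, 39, 52, 62, 69, 85, 103, 112, 115, 133, 145, 157, 163, 171, 175, 182, 198, 204, 206, 213, 227]

Fragments:
  [0,5): 5 bp
  [5,12): 7 bp
  [12,25): 13 bp
  [25,39): 14 bp
  [39,52): 13 bp
  [52,62): 10 bp
  [62,69): 7 bp
  [69,85): 16 bp
  [85,103): 18 bp
  [103,112): 9 bp
  [112,115): 3 bp
  [115,133): 18 bp
  [133,145): 12 bp
  [145,157): 12 bp
  [157,163): 6 bp
  [163,171): 8 bp
  [171,175): 4 bp
  [175,182): 7 bp
  [182,198): 16 bp
  [198,204): 6 bp
  [204,206): 2 bp
  [206,213): 7 bp
  [213,227): 14 bp
  [227,230): 3 bp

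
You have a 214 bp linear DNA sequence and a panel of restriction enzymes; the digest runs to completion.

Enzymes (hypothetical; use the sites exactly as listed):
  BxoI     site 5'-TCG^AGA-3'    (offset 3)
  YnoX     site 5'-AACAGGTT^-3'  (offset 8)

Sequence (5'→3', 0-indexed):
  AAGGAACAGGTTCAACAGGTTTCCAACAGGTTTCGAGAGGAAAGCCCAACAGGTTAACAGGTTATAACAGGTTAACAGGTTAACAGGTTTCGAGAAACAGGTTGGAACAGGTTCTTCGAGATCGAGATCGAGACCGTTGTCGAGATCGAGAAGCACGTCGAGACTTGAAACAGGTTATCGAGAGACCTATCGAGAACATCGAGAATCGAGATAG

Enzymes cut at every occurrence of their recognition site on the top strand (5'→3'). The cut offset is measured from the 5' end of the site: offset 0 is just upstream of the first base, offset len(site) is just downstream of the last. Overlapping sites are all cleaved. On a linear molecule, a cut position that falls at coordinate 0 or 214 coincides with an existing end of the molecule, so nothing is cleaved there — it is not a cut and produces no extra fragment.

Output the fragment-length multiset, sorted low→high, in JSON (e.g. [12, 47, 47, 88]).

[3,3,4,5,6,6,6,6,7,8,8,8,9,9,10,10,11,11,12,12,12,12,16,20]

Site scan:
  BxoI TCGAGA/3: at [32, 89, 115, 121, 127, 139, 145, 157, 177, 189, 198, 205] ⇒ [35, 92, 118, 124, 130, 142, 148, 160, 180, 192, 201, 208]
  YnoX AACAGGTT/8: at [4, 13, 24, 47, 55, 65, 73, 81, 95, 105, 168] ⇒ [12, 21, 32, 55, 63, 73, 81, 89, 103, 113, 176]

All cut coordinates (distinct, sorted): [12, 21, 32, 35, 55, 63, 73, 81, 89, 92, 103, 113, 118, 124, 130, 142, 148, 160, 176, 180, 192, 201, 208]

Fragments:
  [0,12): 12 bp
  [12,21): 9 bp
  [21,32): 11 bp
  [32,35): 3 bp
  [35,55): 20 bp
  [55,63): 8 bp
  [63,73): 10 bp
  [73,81): 8 bp
  [81,89): 8 bp
  [89,92): 3 bp
  [92,103): 11 bp
  [103,113): 10 bp
  [113,118): 5 bp
  [118,124): 6 bp
  [124,130): 6 bp
  [130,142): 12 bp
  [142,148): 6 bp
  [148,160): 12 bp
  [160,176): 16 bp
  [176,180): 4 bp
  [180,192): 12 bp
  [192,201): 9 bp
  [201,208): 7 bp
  [208,214): 6 bp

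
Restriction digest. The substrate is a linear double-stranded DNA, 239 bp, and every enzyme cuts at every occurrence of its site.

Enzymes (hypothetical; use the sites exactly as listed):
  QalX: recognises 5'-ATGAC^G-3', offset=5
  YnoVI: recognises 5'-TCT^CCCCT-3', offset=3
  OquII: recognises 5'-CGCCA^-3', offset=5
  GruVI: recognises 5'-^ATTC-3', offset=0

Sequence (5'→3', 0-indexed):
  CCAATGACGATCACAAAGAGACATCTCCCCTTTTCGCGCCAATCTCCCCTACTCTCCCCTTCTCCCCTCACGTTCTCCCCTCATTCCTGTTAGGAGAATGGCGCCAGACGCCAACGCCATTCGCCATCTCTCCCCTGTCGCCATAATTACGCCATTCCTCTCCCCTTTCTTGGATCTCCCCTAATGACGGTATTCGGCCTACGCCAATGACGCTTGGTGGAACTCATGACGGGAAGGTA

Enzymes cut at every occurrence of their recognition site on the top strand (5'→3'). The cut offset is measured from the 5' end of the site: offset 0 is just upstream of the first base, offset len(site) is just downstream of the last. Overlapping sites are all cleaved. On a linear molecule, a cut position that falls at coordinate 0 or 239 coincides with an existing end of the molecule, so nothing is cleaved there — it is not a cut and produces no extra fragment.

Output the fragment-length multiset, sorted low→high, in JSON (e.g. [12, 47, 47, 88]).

[1,1,3,4,5,5,5,6,7,7,7,8,8,9,10,10,11,12,13,15,15,16,18,19,24]

Per-enzyme occurrences:
  QalX (ATGACG, off=5): starts [3, 183, 206, 225] → cuts [8, 188, 211, 230]
  YnoVI (TCTCCCCT, off=3): starts [23, 42, 52, 60, 73, 128, 158, 174] → cuts [26, 45, 55, 63, 76, 131, 161, 177]
  OquII (CGCCA, off=5): starts [36, 101, 108, 114, 121, 138, 149, 201] → cuts [41, 106, 113, 119, 126, 143, 154, 206]
  GruVI (ATTC, off=0): starts [82, 118, 153, 191] → cuts [82, 118, 153, 191]

Pooled cuts: [8, 26, 41, 45, 55, 63, 76, 82, 106, 113, 118, 119, 126, 131, 143, 153, 154, 161, 177, 188, 191, 206, 211, 230]

Fragments:
  [0,8): 8 bp
  [8,26): 18 bp
  [26,41): 15 bp
  [41,45): 4 bp
  [45,55): 10 bp
  [55,63): 8 bp
  [63,76): 13 bp
  [76,82): 6 bp
  [82,106): 24 bp
  [106,113): 7 bp
  [113,118): 5 bp
  [118,119): 1 bp
  [119,126): 7 bp
  [126,131): 5 bp
  [131,143): 12 bp
  [143,153): 10 bp
  [153,154): 1 bp
  [154,161): 7 bp
  [161,177): 16 bp
  [177,188): 11 bp
  [188,191): 3 bp
  [191,206): 15 bp
  [206,211): 5 bp
  [211,230): 19 bp
  [230,239): 9 bp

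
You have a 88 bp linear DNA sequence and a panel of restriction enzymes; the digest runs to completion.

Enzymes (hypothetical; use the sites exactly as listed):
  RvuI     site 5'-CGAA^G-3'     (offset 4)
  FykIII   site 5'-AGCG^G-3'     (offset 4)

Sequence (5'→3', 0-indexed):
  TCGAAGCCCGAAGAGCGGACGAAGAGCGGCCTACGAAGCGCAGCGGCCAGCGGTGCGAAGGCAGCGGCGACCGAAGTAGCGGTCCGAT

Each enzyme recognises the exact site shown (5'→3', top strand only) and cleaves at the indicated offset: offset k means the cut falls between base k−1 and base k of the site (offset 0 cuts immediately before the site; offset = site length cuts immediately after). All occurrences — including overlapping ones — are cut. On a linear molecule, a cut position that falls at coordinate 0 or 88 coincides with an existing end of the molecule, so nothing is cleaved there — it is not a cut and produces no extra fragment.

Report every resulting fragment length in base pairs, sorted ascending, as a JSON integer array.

Site scan:
  RvuI CGAAG/4: at [1, 8, 19, 33, 55, 71] ⇒ [5, 12, 23, 37, 59, 75]
  FykIII AGCGG/4: at [13, 24, 41, 48, 62, 77] ⇒ [17, 28, 45, 52, 66, 81]

All cut coordinates (distinct, sorted): [5, 12, 17, 23, 28, 37, 45, 52, 59, 66, 75, 81]

Fragments:
  [0,5): 5 bp
  [5,12): 7 bp
  [12,17): 5 bp
  [17,23): 6 bp
  [23,28): 5 bp
  [28,37): 9 bp
  [37,45): 8 bp
  [45,52): 7 bp
  [52,59): 7 bp
  [59,66): 7 bp
  [66,75): 9 bp
  [75,81): 6 bp
  [81,88): 7 bp

[5,5,5,6,6,7,7,7,7,7,8,9,9]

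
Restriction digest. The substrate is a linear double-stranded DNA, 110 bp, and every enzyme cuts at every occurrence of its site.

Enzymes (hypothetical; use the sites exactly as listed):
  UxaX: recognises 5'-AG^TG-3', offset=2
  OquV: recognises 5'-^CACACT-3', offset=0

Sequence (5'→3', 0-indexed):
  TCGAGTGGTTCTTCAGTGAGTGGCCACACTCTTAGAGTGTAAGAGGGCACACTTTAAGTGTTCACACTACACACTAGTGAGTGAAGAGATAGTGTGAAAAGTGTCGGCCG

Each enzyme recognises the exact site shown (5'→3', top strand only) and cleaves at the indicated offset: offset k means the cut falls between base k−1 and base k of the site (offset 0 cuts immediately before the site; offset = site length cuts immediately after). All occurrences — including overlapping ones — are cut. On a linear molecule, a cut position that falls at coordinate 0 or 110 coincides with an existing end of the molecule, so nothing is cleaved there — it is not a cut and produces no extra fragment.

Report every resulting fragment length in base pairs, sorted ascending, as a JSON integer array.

[4,4,4,4,5,7,8,9,9,10,11,11,11,13]

Site scan:
  UxaX (AGTG, off=2): starts [3, 14, 18, 35, 56, 75, 79, 90, 99] → cuts [5, 16, 20, 37, 58, 77, 81, 92, 101]
  OquV (CACACT, off=0): starts [24, 47, 62, 69] → cuts [24, 47, 62, 69]

All cut coordinates (distinct, sorted): [5, 16, 20, 24, 37, 47, 58, 62, 69, 77, 81, 92, 101]

Fragment lengths:
  [0,5): 5 bp
  [5,16): 11 bp
  [16,20): 4 bp
  [20,24): 4 bp
  [24,37): 13 bp
  [37,47): 10 bp
  [47,58): 11 bp
  [58,62): 4 bp
  [62,69): 7 bp
  [69,77): 8 bp
  [77,81): 4 bp
  [81,92): 11 bp
  [92,101): 9 bp
  [101,110): 9 bp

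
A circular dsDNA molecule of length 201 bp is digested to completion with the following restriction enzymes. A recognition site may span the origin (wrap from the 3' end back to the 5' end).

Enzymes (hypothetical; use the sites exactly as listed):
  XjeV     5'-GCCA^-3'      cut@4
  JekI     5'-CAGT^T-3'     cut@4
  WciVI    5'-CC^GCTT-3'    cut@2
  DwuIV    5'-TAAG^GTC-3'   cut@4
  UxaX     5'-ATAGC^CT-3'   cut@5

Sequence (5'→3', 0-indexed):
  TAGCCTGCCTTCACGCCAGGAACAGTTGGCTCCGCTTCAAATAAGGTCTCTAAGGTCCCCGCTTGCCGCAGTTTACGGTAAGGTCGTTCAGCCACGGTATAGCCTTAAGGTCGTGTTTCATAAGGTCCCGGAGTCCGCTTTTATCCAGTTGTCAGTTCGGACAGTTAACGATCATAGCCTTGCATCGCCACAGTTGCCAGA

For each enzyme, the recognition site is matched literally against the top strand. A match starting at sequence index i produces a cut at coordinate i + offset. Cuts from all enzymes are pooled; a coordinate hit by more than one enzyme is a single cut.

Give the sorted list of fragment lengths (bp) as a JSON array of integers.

Scan for sites:
  XjeV GCCA/4: at [14, 90, 186, 195] ⇒ [18, 94, 190, 199]
  JekI CAGTT/4: at [22, 68, 145, 152, 161, 190] ⇒ [26, 72, 149, 156, 165, 194]
  WciVI CCGCTT/2: at [31, 58, 134] ⇒ [33, 60, 136]
  DwuIV TAAGGTC/4: at [41, 50, 78, 105, 120] ⇒ [45, 54, 82, 109, 124]
  UxaX ATAGCCT/5: at [98, 173, 200] ⇒ [4, 103, 178]

All cut coordinates (distinct, sorted): [4, 18, 26, 33, 45, 54, 60, 72, 82, 94, 103, 109, 124, 136, 149, 156, 165, 178, 190, 194, 199]

Fragments:
  4→18: 14 bp
  18→26: 8 bp
  26→33: 7 bp
  33→45: 12 bp
  45→54: 9 bp
  54→60: 6 bp
  60→72: 12 bp
  72→82: 10 bp
  82→94: 12 bp
  94→103: 9 bp
  103→109: 6 bp
  109→124: 15 bp
  124→136: 12 bp
  136→149: 13 bp
  149→156: 7 bp
  156→165: 9 bp
  165→178: 13 bp
  178→190: 12 bp
  190→194: 4 bp
  194→199: 5 bp
  199→4 (wrap): 201-199+4 = 6 bp

[4,5,6,6,6,7,7,8,9,9,9,10,12,12,12,12,12,13,13,14,15]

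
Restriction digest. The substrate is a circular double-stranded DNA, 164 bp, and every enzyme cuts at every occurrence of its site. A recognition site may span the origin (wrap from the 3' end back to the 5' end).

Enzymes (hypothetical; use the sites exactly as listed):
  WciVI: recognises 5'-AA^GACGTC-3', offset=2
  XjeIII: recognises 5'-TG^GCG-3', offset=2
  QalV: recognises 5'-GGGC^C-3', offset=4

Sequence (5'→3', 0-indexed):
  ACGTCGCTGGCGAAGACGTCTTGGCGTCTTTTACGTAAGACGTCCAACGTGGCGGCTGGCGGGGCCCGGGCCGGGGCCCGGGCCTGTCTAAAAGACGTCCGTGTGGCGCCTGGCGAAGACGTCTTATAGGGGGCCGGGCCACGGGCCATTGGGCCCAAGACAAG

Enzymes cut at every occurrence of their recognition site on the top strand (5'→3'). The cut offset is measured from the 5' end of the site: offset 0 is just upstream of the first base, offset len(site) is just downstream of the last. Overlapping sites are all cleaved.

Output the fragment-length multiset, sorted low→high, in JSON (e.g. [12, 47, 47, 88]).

[5,5,5,6,6,6,7,7,7,7,8,9,9,10,10,12,13,15,17]

Scan for sites:
  WciVI AAGACGTC/2: at [12, 36, 91, 115, 161] ⇒ [14, 38, 93, 117, 163]
  XjeIII TGGCG/2: at [7, 21, 49, 56, 103, 110] ⇒ [9, 23, 51, 58, 105, 112]
  QalV GGGCC/4: at [61, 67, 73, 79, 130, 135, 142, 150] ⇒ [65, 71, 77, 83, 134, 139, 146, 154]

Pooled cuts: [9, 14, 23, 38, 51, 58, 65, 71, 77, 83, 93, 105, 112, 117, 134, 139, 146, 154, 163]

Fragment lengths:
  9→14: 5 bp
  14→23: 9 bp
  23→38: 15 bp
  38→51: 13 bp
  51→58: 7 bp
  58→65: 7 bp
  65→71: 6 bp
  71→77: 6 bp
  77→83: 6 bp
  83→93: 10 bp
  93→105: 12 bp
  105→112: 7 bp
  112→117: 5 bp
  117→134: 17 bp
  134→139: 5 bp
  139→146: 7 bp
  146→154: 8 bp
  154→163: 9 bp
  163→9 (wrap): 164-163+9 = 10 bp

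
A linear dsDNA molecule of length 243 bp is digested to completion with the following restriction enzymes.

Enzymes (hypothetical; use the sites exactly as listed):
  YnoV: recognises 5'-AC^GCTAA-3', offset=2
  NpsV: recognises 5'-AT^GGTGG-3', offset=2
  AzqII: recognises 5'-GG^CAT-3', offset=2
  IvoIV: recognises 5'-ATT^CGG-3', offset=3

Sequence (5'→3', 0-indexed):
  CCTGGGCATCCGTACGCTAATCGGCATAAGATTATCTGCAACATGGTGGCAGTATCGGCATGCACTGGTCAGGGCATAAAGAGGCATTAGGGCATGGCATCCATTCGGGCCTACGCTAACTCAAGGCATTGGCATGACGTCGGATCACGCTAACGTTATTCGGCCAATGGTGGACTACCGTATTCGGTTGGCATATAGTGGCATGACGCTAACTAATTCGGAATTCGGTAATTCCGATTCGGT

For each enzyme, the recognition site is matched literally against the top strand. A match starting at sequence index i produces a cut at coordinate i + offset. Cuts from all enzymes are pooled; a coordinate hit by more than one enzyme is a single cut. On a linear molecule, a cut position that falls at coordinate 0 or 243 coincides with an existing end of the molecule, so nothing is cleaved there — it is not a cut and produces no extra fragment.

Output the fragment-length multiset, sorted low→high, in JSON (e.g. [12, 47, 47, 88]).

[4,5,6,6,6,7,7,8,8,8,9,9,9,10,10,11,12,12,14,14,16,16,16,20]

Scan for sites:
  YnoV ACGCTAA/2: at [13, 112, 146, 205] ⇒ [15, 114, 148, 207]
  NpsV ATGGTGG/2: at [42, 166] ⇒ [44, 168]
  AzqII GGCAT/2: at [4, 22, 56, 72, 82, 90, 95, 124, 130, 189, 199] ⇒ [6, 24, 58, 74, 84, 92, 97, 126, 132, 191, 201]
  IvoIV ATTCGG/3: at [102, 157, 181, 215, 222, 236] ⇒ [105, 160, 184, 218, 225, 239]

All cut coordinates (distinct, sorted): [6, 15, 24, 44, 58, 74, 84, 92, 97, 105, 114, 126, 132, 148, 160, 168, 184, 191, 201, 207, 218, 225, 239]

Fragments:
  [0,6): 6 bp
  [6,15): 9 bp
  [15,24): 9 bp
  [24,44): 20 bp
  [44,58): 14 bp
  [58,74): 16 bp
  [74,84): 10 bp
  [84,92): 8 bp
  [92,97): 5 bp
  [97,105): 8 bp
  [105,114): 9 bp
  [114,126): 12 bp
  [126,132): 6 bp
  [132,148): 16 bp
  [148,160): 12 bp
  [160,168): 8 bp
  [168,184): 16 bp
  [184,191): 7 bp
  [191,201): 10 bp
  [201,207): 6 bp
  [207,218): 11 bp
  [218,225): 7 bp
  [225,239): 14 bp
  [239,243): 4 bp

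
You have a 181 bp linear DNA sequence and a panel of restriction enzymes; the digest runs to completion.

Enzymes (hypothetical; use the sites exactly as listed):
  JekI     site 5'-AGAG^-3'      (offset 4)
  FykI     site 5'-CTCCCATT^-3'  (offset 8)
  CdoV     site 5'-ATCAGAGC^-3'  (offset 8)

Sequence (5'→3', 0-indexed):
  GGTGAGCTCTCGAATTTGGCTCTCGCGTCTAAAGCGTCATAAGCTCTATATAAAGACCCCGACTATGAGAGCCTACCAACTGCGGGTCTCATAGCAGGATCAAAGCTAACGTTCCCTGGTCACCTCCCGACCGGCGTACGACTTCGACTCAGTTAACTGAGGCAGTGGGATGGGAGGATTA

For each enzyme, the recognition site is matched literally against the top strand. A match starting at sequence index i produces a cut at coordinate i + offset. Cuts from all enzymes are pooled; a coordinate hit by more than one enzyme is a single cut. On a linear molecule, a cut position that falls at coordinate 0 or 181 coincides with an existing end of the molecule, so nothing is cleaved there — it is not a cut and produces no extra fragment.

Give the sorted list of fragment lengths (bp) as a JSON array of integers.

Scan for sites:
  JekI AGAG/4: at [67] ⇒ [71]
  FykI (CTCCCATT, off=8): no sites
  CdoV (ATCAGAGC, off=8): no sites

All cut coordinates (distinct, sorted): [71]

Fragments:
  [0,71): 71 bp
  [71,181): 110 bp

[71,110]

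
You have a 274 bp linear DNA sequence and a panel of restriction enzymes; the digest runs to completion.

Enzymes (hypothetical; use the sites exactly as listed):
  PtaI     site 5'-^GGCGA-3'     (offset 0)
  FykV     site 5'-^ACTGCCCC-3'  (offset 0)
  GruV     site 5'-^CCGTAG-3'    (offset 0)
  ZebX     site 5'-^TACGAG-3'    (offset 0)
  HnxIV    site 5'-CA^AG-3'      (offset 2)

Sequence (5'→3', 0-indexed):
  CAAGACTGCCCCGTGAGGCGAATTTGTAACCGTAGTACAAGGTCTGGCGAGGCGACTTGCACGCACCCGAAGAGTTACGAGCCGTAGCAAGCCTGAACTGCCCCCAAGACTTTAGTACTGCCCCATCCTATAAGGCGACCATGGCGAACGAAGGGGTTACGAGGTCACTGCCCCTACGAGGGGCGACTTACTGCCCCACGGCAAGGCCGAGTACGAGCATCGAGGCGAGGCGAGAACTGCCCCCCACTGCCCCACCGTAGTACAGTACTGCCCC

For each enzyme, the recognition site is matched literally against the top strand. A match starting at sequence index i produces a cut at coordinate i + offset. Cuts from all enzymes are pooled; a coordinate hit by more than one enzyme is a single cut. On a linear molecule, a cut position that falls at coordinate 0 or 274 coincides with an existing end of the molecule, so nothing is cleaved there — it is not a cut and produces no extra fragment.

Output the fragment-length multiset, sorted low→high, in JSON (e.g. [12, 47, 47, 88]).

[2,2,5,5,6,6,7,7,7,8,8,8,8,8,9,9,9,10,10,10,10,12,12,12,13,14,15,17,25]

Scan for sites:
  PtaI (GGCGA, off=0): starts [16, 45, 50, 133, 142, 181, 223, 228] → cuts [16, 45, 50, 133, 142, 181, 223, 228]
  FykV (ACTGCCCC, off=0): starts [4, 96, 116, 166, 189, 235, 245, 266] → cuts [4, 96, 116, 166, 189, 235, 245, 266]
  GruV (CCGTAG, off=0): starts [29, 81, 254] → cuts [29, 81, 254]
  ZebX (TACGAG, off=0): starts [75, 157, 174, 211] → cuts [75, 157, 174, 211]
  HnxIV (CAAG, off=2): starts [0, 37, 87, 104, 201] → cuts [2, 39, 89, 106, 203]

Pooled cuts: [2, 4, 16, 29, 39, 45, 50, 75, 81, 89, 96, 106, 116, 133, 142, 157, 166, 174, 181, 189, 203, 211, 223, 228, 235, 245, 254, 266]

Fragments:
  [0,2): 2 bp
  [2,4): 2 bp
  [4,16): 12 bp
  [16,29): 13 bp
  [29,39): 10 bp
  [39,45): 6 bp
  [45,50): 5 bp
  [50,75): 25 bp
  [75,81): 6 bp
  [81,89): 8 bp
  [89,96): 7 bp
  [96,106): 10 bp
  [106,116): 10 bp
  [116,133): 17 bp
  [133,142): 9 bp
  [142,157): 15 bp
  [157,166): 9 bp
  [166,174): 8 bp
  [174,181): 7 bp
  [181,189): 8 bp
  [189,203): 14 bp
  [203,211): 8 bp
  [211,223): 12 bp
  [223,228): 5 bp
  [228,235): 7 bp
  [235,245): 10 bp
  [245,254): 9 bp
  [254,266): 12 bp
  [266,274): 8 bp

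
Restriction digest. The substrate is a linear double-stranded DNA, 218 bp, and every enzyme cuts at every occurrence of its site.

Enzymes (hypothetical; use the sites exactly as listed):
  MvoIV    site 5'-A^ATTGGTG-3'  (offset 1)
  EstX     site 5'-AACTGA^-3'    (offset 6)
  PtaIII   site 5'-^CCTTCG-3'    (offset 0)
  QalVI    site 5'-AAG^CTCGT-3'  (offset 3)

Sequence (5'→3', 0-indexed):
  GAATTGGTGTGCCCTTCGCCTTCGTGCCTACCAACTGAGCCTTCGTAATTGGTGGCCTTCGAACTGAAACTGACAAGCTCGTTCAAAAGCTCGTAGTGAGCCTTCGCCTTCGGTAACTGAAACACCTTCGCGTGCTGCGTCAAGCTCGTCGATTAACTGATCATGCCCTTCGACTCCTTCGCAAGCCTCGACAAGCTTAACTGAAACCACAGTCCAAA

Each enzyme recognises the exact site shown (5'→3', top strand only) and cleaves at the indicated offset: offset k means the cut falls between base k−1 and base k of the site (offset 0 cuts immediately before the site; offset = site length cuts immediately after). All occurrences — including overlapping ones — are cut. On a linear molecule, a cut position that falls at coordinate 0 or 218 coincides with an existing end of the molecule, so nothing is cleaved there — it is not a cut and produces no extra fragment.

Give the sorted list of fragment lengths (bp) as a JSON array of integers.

Scan for sites:
  MvoIV AATTGGTG/1: at [1, 46] ⇒ [2, 47]
  EstX AACTGA/6: at [32, 61, 67, 114, 154, 198] ⇒ [38, 67, 73, 120, 160, 204]
  PtaIII CCTTCG/0: at [12, 18, 39, 55, 100, 106, 124, 166, 175] ⇒ [12, 18, 39, 55, 100, 106, 124, 166, 175]
  QalVI AAGCTCGT/3: at [74, 86, 141] ⇒ [77, 89, 144]

All cut coordinates (distinct, sorted): [2, 12, 18, 38, 39, 47, 55, 67, 73, 77, 89, 100, 106, 120, 124, 144, 160, 166, 175, 204]

Fragments:
  [0,2): 2 bp
  [2,12): 10 bp
  [12,18): 6 bp
  [18,38): 20 bp
  [38,39): 1 bp
  [39,47): 8 bp
  [47,55): 8 bp
  [55,67): 12 bp
  [67,73): 6 bp
  [73,77): 4 bp
  [77,89): 12 bp
  [89,100): 11 bp
  [100,106): 6 bp
  [106,120): 14 bp
  [120,124): 4 bp
  [124,144): 20 bp
  [144,160): 16 bp
  [160,166): 6 bp
  [166,175): 9 bp
  [175,204): 29 bp
  [204,218): 14 bp

[1,2,4,4,6,6,6,6,8,8,9,10,11,12,12,14,14,16,20,20,29]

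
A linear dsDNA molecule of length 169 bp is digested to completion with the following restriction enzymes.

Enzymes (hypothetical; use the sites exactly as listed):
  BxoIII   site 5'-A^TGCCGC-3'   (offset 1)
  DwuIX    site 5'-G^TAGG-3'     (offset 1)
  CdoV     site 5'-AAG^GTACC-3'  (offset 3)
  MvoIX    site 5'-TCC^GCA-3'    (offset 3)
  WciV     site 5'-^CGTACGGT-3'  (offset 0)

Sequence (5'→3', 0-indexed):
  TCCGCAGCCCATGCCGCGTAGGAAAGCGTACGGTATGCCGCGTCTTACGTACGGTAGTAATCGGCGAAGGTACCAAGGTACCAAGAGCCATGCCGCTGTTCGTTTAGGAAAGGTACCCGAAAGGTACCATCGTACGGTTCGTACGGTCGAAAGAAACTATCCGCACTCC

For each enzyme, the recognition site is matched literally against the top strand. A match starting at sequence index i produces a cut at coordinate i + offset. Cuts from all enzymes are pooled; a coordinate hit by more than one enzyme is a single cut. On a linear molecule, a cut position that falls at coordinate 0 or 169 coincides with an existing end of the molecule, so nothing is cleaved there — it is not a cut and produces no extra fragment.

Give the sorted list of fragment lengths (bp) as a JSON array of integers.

[3,7,7,7,8,8,8,9,9,11,12,13,22,22,23]

Per-enzyme occurrences:
  BxoIII ATGCCGC/1: at [10, 34, 89] ⇒ [11, 35, 90]
  DwuIX GTAGG/1: at [17] ⇒ [18]
  CdoV AAGGTACC/3: at [66, 74, 109, 120] ⇒ [69, 77, 112, 123]
  MvoIX TCCGCA/3: at [0, 159] ⇒ [3, 162]
  WciV CGTACGGT/0: at [26, 47, 130, 139] ⇒ [26, 47, 130, 139]

All cut coordinates (distinct, sorted): [3, 11, 18, 26, 35, 47, 69, 77, 90, 112, 123, 130, 139, 162]

Fragment lengths:
  [0,3): 3 bp
  [3,11): 8 bp
  [11,18): 7 bp
  [18,26): 8 bp
  [26,35): 9 bp
  [35,47): 12 bp
  [47,69): 22 bp
  [69,77): 8 bp
  [77,90): 13 bp
  [90,112): 22 bp
  [112,123): 11 bp
  [123,130): 7 bp
  [130,139): 9 bp
  [139,162): 23 bp
  [162,169): 7 bp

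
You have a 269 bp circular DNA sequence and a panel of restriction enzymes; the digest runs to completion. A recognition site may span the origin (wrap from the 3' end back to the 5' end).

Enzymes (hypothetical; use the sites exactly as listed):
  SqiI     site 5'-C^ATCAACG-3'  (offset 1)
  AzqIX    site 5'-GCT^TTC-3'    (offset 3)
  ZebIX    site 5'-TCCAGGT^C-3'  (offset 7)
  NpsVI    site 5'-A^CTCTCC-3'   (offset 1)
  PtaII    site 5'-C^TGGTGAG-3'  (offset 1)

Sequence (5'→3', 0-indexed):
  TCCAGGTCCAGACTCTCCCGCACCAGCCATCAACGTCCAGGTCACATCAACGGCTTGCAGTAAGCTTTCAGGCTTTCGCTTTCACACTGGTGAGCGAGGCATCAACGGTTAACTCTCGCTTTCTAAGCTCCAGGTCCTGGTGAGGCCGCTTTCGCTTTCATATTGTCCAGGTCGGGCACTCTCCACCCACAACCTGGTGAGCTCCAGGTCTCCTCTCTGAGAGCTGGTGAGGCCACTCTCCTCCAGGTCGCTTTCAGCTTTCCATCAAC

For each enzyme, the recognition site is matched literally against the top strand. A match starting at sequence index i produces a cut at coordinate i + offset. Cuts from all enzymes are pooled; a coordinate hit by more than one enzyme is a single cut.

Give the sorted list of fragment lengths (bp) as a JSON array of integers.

[2,3,4,5,6,6,6,7,7,8,11,13,13,13,14,15,15,15,16,16,16,17,20,21]

Site scan:
  SqiI CATCAACG/1: at [27, 44, 99] ⇒ [28, 45, 100]
  AzqIX GCTTTC/3: at [63, 71, 77, 117, 147, 153, 249, 256] ⇒ [66, 74, 80, 120, 150, 156, 252, 259]
  ZebIX TCCAGGTC/7: at [0, 35, 128, 165, 202, 241] ⇒ [7, 42, 135, 172, 209, 248]
  NpsVI ACTCTCC/1: at [11, 177, 234] ⇒ [12, 178, 235]
  PtaII CTGGTGAG/1: at [86, 136, 193, 223] ⇒ [87, 137, 194, 224]

Pooled cuts: [7, 12, 28, 42, 45, 66, 74, 80, 87, 100, 120, 135, 137, 150, 156, 172, 178, 194, 209, 224, 235, 248, 252, 259]

Fragment lengths:
  7→12: 5 bp
  12→28: 16 bp
  28→42: 14 bp
  42→45: 3 bp
  45→66: 21 bp
  66→74: 8 bp
  74→80: 6 bp
  80→87: 7 bp
  87→100: 13 bp
  100→120: 20 bp
  120→135: 15 bp
  135→137: 2 bp
  137→150: 13 bp
  150→156: 6 bp
  156→172: 16 bp
  172→178: 6 bp
  178→194: 16 bp
  194→209: 15 bp
  209→224: 15 bp
  224→235: 11 bp
  235→248: 13 bp
  248→252: 4 bp
  252→259: 7 bp
  259→7 (wrap): 269-259+7 = 17 bp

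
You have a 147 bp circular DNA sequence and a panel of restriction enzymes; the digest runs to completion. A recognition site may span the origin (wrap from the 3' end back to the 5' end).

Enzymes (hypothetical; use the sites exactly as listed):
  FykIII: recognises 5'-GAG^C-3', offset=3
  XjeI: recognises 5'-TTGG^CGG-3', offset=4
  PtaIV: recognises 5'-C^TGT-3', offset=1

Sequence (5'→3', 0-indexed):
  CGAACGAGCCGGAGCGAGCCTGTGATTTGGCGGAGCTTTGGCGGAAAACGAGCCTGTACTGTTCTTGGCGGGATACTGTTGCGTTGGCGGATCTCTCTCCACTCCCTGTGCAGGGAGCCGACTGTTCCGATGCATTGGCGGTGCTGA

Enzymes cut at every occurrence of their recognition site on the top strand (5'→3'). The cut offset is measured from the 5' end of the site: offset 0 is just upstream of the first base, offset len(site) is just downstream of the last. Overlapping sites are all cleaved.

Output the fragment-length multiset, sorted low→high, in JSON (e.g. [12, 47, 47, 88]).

[2,2,4,5,5,5,6,6,8,9,10,11,11,11,16,17,19]

Per-enzyme occurrences:
  FykIII GAGC/3: at [5, 11, 15, 32, 49, 114] ⇒ [8, 14, 18, 35, 52, 117]
  XjeI TTGGCGG/4: at [26, 37, 64, 83, 134] ⇒ [30, 41, 68, 87, 138]
  PtaIV CTGT/1: at [19, 53, 58, 75, 105, 121] ⇒ [20, 54, 59, 76, 106, 122]

Pooled cuts: [8, 14, 18, 20, 30, 35, 41, 52, 54, 59, 68, 76, 87, 106, 117, 122, 138]

Fragment lengths:
  8→14: 6 bp
  14→18: 4 bp
  18→20: 2 bp
  20→30: 10 bp
  30→35: 5 bp
  35→41: 6 bp
  41→52: 11 bp
  52→54: 2 bp
  54→59: 5 bp
  59→68: 9 bp
  68→76: 8 bp
  76→87: 11 bp
  87→106: 19 bp
  106→117: 11 bp
  117→122: 5 bp
  122→138: 16 bp
  138→8 (wrap): 147-138+8 = 17 bp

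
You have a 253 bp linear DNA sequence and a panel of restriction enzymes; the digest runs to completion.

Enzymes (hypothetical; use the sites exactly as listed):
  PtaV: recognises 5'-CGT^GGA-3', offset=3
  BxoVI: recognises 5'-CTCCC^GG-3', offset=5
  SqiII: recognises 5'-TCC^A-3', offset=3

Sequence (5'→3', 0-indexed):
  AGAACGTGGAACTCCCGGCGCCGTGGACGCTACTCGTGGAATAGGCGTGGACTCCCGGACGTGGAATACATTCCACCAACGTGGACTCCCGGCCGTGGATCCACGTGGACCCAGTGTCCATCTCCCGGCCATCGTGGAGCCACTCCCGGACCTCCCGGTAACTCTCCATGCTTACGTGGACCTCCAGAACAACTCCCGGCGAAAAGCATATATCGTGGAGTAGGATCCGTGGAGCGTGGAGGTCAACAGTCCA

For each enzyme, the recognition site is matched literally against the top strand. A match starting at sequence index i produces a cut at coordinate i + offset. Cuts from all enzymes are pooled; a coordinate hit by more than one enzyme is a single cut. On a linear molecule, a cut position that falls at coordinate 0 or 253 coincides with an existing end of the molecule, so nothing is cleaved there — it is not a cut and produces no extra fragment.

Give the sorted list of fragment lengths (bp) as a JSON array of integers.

Site scan:
  PtaV CGTGGA/3: at [4, 21, 34, 45, 59, 79, 93, 103, 132, 174, 213, 227, 234] ⇒ [7, 24, 37, 48, 62, 82, 96, 106, 135, 177, 216, 230, 237]
  BxoVI CTCCCGG/5: at [11, 51, 85, 121, 142, 151, 192] ⇒ [16, 56, 90, 126, 147, 156, 197]
  SqiII TCCA/3: at [71, 99, 116, 164, 182, 249] ⇒ [74, 102, 119, 167, 185, 252]

All cut coordinates (distinct, sorted): [7, 16, 24, 37, 48, 56, 62, 74, 82, 90, 96, 102, 106, 119, 126, 135, 147, 156, 167, 177, 185, 197, 216, 230, 237, 252]

Fragment lengths:
  [0,7): 7 bp
  [7,16): 9 bp
  [16,24): 8 bp
  [24,37): 13 bp
  [37,48): 11 bp
  [48,56): 8 bp
  [56,62): 6 bp
  [62,74): 12 bp
  [74,82): 8 bp
  [82,90): 8 bp
  [90,96): 6 bp
  [96,102): 6 bp
  [102,106): 4 bp
  [106,119): 13 bp
  [119,126): 7 bp
  [126,135): 9 bp
  [135,147): 12 bp
  [147,156): 9 bp
  [156,167): 11 bp
  [167,177): 10 bp
  [177,185): 8 bp
  [185,197): 12 bp
  [197,216): 19 bp
  [216,230): 14 bp
  [230,237): 7 bp
  [237,252): 15 bp
  [252,253): 1 bp

[1,4,6,6,6,7,7,7,8,8,8,8,8,9,9,9,10,11,11,12,12,12,13,13,14,15,19]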